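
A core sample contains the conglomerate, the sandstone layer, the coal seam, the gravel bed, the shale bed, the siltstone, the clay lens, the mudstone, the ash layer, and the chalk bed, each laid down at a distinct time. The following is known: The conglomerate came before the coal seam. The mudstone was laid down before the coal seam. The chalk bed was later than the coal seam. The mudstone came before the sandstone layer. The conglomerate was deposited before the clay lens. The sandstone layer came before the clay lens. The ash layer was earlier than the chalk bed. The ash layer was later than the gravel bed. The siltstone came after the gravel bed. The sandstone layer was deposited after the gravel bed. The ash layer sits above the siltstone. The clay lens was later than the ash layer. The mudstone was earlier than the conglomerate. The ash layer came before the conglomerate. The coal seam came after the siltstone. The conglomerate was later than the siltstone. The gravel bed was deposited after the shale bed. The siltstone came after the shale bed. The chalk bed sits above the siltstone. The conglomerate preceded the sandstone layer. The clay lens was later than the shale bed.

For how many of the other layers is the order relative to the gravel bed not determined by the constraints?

1

Forced before the gravel bed: the shale bed; forced after the gravel bed: the ash layer, the chalk bed, the clay lens, the coal seam, the conglomerate, the sandstone layer, and the siltstone.
That leaves the mudstone with no forced order relative to the gravel bed — 1.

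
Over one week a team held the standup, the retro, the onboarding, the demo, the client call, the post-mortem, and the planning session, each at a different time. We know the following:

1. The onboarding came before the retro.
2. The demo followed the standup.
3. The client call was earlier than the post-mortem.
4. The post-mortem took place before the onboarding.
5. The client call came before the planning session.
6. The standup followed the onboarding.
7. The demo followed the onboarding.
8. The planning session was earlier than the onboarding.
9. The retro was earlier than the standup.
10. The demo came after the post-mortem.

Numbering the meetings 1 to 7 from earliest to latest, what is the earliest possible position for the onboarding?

The client call, the planning session, and the post-mortem must all come before the onboarding — 3 forced predecessors.
Nothing else is forced ahead of the onboarding, so its earliest slot is position 3 + 1 = 4.

4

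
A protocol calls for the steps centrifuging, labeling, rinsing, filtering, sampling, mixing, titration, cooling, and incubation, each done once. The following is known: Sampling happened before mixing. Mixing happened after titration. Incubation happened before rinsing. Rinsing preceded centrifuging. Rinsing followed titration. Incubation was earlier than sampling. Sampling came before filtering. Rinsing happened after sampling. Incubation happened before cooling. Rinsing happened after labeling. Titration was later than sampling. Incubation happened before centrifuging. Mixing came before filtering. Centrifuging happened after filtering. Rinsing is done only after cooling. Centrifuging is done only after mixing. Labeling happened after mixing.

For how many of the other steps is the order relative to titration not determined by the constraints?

Forced before titration: incubation and sampling; forced after titration: centrifuging, filtering, labeling, mixing, and rinsing.
That leaves cooling with no forced order relative to titration — 1.

1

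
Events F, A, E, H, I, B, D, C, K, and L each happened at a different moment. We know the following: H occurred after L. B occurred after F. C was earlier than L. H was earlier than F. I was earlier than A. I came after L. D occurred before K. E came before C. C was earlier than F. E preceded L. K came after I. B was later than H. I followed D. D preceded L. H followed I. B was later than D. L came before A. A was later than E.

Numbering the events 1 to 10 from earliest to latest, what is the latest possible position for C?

3

C must come before A, B, F, H, I, K, and L — 7 events forced after it.
Everything else can be placed before C in some valid order, so C can sit as late as position 10 − 7 = 3.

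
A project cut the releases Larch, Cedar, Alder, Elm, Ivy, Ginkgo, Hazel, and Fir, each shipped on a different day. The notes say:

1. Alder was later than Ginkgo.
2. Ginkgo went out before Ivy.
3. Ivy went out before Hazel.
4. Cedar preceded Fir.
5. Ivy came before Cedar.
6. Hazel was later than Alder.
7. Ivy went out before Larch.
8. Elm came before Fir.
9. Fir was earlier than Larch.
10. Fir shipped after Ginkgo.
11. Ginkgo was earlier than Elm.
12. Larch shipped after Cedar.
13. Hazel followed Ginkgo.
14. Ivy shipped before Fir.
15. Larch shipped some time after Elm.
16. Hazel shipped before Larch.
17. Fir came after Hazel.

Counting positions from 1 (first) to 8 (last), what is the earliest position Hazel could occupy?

Alder, Ginkgo, and Ivy must all come before Hazel — 3 forced predecessors.
Nothing else is forced ahead of Hazel, so its earliest slot is position 3 + 1 = 4.

4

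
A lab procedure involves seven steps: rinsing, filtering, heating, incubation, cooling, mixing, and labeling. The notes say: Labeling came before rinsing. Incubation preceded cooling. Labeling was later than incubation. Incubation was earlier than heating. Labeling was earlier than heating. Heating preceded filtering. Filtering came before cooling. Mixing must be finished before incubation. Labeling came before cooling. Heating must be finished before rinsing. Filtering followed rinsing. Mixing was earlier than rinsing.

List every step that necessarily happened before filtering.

Directly stated before filtering: heating and rinsing.
Incubation reaches filtering via incubation → heating → filtering.
Labeling reaches filtering via labeling → rinsing → filtering.
Mixing reaches filtering via mixing → rinsing → filtering.

heating, incubation, labeling, mixing, rinsing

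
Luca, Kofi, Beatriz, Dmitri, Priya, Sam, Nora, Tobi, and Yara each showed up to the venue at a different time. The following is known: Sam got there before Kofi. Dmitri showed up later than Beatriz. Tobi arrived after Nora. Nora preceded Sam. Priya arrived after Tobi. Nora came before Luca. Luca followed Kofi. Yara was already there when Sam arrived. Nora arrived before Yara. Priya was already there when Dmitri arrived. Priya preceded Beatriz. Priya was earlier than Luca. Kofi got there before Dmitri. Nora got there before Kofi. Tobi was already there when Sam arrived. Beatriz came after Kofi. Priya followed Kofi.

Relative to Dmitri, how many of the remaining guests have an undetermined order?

Forced before Dmitri: Beatriz, Kofi, Nora, Priya, Sam, Tobi, and Yara.
That leaves Luca with no forced order relative to Dmitri — 1.

1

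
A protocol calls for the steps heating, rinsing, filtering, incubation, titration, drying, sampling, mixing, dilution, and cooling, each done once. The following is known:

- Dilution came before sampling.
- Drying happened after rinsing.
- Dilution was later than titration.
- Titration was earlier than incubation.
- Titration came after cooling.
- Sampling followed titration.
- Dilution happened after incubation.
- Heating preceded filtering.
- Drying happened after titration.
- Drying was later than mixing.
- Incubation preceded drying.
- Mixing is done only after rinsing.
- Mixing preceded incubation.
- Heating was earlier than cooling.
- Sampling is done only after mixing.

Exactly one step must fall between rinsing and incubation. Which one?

mixing

Tracing the constraints gives rinsing → mixing → incubation, so mixing sits after rinsing and before incubation.
No other step is forced both after rinsing and before incubation.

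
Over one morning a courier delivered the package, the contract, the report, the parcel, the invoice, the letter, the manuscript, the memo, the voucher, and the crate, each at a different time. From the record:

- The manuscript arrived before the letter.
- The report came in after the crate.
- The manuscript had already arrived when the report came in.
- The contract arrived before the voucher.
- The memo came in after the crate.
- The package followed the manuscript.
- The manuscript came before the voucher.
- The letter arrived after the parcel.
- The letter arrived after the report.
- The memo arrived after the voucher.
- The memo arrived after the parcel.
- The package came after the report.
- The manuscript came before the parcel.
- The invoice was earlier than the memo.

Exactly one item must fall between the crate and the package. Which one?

the report

Tracing the constraints gives the crate → the report → the package, so the report sits after the crate and before the package.
No other item is forced both after the crate and before the package.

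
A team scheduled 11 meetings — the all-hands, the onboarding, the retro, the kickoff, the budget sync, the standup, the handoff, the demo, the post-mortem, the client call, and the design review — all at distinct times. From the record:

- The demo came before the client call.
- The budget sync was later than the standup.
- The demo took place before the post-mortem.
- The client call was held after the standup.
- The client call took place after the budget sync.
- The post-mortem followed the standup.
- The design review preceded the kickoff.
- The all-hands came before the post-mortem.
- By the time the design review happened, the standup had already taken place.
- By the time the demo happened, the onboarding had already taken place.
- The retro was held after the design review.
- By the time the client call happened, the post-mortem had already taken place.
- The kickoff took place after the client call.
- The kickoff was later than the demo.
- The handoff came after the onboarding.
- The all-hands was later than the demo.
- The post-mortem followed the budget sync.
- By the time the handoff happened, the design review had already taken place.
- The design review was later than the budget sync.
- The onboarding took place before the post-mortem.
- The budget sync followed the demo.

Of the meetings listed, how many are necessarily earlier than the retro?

Directly stated before the retro: the design review.
The budget sync reaches the retro via the budget sync → the design review → the retro.
The demo reaches the retro via the demo → the budget sync → the design review → the retro.
The onboarding reaches the retro via the onboarding → the demo → the budget sync → the design review → the retro.
Likewise the standup reaches the retro by chaining the stated constraints.
No chain forces the all-hands (or any of the others) ahead of the retro.
That's the budget sync, the demo, the design review, the onboarding, and the standup — 5 in all.

5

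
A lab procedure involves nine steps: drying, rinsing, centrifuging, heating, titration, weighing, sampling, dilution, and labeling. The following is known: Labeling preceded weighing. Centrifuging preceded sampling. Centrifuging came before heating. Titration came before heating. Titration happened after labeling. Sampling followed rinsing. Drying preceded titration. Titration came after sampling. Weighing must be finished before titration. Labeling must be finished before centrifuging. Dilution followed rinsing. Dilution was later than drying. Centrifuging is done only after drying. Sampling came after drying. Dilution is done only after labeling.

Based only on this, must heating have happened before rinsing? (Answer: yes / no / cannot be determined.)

no

Tracing the constraints gives rinsing → sampling → titration → heating, so rinsing must come before heating.
That means heating cannot be before rinsing.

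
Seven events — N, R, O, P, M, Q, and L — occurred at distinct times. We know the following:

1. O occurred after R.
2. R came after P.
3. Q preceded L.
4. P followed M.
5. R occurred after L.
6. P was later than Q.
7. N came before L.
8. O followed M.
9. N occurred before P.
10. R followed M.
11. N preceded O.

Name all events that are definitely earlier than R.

L, M, N, P, Q

Directly stated before R: L, M, and P.
N reaches R via N → P → R.
Q reaches R via Q → P → R.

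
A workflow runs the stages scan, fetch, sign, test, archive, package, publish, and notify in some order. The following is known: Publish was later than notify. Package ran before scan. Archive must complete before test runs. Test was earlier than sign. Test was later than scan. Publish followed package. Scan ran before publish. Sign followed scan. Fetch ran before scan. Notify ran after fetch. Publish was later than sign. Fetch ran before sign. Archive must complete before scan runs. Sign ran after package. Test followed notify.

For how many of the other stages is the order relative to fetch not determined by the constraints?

2

Forced after fetch: notify, publish, scan, sign, and test.
That leaves archive and package with no forced order relative to fetch — 2.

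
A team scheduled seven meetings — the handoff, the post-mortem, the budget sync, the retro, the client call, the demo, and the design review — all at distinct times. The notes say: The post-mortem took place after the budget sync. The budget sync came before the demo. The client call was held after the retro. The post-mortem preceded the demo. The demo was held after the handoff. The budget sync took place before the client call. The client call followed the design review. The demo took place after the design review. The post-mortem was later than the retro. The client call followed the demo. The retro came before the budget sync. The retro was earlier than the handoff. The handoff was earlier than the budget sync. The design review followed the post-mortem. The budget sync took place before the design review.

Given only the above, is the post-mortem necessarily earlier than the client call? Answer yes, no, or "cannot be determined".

Chain the constraints: the post-mortem → the design review → the client call. Each link is directly stated, so the post-mortem comes before the client call.

yes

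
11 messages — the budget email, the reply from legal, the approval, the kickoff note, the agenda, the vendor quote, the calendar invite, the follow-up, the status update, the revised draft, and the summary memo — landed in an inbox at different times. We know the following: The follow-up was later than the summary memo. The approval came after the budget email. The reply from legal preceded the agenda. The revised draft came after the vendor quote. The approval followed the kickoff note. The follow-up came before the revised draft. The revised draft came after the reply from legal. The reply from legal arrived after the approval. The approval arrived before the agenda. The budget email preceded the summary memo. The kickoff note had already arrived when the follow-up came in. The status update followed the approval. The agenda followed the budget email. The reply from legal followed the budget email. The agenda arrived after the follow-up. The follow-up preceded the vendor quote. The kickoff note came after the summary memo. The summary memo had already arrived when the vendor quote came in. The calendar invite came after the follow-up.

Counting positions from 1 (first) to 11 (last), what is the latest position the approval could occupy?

7

The approval must come before the agenda, the reply from legal, the revised draft, and the status update — 4 messages forced after it.
Everything else can be placed before the approval in some valid order, so the approval can sit as late as position 11 − 4 = 7.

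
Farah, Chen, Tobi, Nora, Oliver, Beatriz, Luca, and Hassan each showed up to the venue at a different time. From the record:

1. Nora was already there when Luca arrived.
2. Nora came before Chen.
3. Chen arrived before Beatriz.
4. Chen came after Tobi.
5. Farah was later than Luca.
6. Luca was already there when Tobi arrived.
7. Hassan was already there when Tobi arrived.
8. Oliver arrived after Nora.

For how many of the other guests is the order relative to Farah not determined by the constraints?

Forced before Farah: Luca and Nora.
That leaves Beatriz, Chen, Hassan, Oliver, and Tobi with no forced order relative to Farah — 5.

5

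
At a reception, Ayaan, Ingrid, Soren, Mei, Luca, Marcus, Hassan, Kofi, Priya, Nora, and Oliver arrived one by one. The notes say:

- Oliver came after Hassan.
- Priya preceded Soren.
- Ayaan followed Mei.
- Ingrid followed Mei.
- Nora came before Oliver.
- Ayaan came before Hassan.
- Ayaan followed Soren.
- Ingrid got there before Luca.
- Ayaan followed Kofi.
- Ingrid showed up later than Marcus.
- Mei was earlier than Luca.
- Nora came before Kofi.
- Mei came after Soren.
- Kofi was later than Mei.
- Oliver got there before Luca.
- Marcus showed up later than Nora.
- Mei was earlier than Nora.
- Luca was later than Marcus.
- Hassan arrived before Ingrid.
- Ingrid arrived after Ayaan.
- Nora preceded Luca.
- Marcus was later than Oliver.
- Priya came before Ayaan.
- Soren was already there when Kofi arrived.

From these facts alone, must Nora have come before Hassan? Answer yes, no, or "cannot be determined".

Chain the constraints: Nora → Kofi → Ayaan → Hassan. Each link is directly stated, so Nora comes before Hassan.

yes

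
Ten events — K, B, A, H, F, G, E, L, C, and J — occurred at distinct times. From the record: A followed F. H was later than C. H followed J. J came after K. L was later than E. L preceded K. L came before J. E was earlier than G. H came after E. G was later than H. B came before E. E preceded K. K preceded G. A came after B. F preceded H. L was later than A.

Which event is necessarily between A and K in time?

L

Tracing the constraints gives A → L → K, so L sits after A and before K.
No other event is forced both after A and before K.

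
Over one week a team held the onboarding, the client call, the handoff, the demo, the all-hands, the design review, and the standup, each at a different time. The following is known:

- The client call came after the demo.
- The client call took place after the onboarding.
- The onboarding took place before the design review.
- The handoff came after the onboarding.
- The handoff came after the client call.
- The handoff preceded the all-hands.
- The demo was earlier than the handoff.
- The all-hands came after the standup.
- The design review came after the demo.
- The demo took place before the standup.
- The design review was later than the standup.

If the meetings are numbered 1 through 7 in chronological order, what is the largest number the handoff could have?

6

The handoff must come before the all-hands — 1 meeting forced after it.
Everything else can be placed before the handoff in some valid order, so the handoff can sit as late as position 7 − 1 = 6.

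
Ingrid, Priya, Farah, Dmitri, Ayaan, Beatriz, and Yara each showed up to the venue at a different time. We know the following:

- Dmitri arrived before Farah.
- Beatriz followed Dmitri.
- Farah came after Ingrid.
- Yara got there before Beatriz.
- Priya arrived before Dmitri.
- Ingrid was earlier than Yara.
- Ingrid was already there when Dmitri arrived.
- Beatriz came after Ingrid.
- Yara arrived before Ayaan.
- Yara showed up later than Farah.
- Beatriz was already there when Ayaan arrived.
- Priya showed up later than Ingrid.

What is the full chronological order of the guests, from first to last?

The constraints fix every adjacent pair, so only one ordering works:
Ingrid → Priya → Dmitri → Farah → Yara → Beatriz → Ayaan.

Ingrid, Priya, Dmitri, Farah, Yara, Beatriz, Ayaan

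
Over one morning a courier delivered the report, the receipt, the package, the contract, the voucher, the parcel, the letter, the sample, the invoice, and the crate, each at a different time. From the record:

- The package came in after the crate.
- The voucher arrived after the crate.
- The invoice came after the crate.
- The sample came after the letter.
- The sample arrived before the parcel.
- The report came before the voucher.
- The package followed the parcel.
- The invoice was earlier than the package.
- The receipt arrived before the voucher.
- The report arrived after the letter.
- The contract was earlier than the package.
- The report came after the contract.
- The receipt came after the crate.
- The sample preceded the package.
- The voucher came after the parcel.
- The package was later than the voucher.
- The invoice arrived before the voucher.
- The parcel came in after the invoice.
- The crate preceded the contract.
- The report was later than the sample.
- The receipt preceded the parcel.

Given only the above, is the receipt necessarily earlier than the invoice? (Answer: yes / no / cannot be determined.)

cannot be determined

No chain of stated constraints runs from the receipt to the invoice, and none runs from the invoice to the receipt either.
So the relative order of the receipt and the invoice is not fixed by the given facts.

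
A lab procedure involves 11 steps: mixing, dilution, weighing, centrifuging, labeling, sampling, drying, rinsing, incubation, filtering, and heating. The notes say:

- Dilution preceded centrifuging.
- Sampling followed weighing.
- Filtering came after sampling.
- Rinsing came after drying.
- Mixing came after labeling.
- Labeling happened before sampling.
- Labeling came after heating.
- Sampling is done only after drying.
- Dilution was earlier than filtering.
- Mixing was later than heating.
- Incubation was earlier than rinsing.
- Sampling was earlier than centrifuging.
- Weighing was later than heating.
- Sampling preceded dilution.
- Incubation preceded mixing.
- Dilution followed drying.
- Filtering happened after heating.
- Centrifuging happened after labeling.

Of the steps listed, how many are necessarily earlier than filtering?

Directly stated before filtering: dilution, heating, and sampling.
Drying reaches filtering via drying → sampling → filtering.
Labeling reaches filtering via labeling → sampling → filtering.
Weighing reaches filtering via weighing → sampling → filtering.
No chain forces centrifuging (or any of the others) ahead of filtering.
That's dilution, drying, heating, labeling, sampling, and weighing — 6 in all.

6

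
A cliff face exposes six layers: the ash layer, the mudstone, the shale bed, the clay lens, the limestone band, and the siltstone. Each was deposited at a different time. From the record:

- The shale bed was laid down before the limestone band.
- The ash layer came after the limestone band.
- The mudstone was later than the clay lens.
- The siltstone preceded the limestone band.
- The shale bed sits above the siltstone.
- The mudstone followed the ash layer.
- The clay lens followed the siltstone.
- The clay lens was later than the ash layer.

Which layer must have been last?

the mudstone

Every other layer has a chain of constraints placing it before the mudstone, so the mudstone is last.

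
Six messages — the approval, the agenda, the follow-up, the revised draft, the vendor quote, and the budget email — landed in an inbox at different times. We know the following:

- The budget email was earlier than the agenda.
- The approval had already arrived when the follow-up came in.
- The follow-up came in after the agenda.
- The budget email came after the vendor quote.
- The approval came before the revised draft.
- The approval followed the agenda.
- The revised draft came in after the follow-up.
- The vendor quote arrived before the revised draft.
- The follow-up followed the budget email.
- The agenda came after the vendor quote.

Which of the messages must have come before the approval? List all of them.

Directly stated before the approval: the agenda.
The budget email reaches the approval via the budget email → the agenda → the approval.
The vendor quote reaches the approval via the vendor quote → the agenda → the approval.

the agenda, the budget email, the vendor quote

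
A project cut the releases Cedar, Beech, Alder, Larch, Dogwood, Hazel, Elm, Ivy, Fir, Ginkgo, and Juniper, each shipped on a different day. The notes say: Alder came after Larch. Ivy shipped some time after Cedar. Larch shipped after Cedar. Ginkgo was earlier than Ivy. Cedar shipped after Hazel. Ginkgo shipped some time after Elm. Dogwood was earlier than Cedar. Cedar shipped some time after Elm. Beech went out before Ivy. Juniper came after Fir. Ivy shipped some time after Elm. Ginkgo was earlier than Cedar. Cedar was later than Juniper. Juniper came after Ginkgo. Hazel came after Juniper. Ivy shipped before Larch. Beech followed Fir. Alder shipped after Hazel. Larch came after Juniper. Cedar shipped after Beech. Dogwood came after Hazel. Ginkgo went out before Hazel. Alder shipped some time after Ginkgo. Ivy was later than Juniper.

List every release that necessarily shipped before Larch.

Directly stated before Larch: Cedar, Ivy, and Juniper.
Beech reaches Larch via Beech → Ivy → Larch.
Dogwood reaches Larch via Dogwood → Cedar → Larch.
Elm reaches Larch via Elm → Ivy → Larch.
Likewise Fir, Ginkgo, and Hazel each reach Larch by chaining the stated constraints.
No chain forces Alder ahead of Larch.

Beech, Cedar, Dogwood, Elm, Fir, Ginkgo, Hazel, Ivy, Juniper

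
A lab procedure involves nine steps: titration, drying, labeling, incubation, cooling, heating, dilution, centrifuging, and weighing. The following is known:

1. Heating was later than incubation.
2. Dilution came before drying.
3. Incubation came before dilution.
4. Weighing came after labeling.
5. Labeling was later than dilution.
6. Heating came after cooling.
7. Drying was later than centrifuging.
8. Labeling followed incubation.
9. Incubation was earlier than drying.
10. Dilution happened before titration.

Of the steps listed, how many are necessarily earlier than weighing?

Directly stated before weighing: labeling.
Dilution reaches weighing via dilution → labeling → weighing.
Incubation reaches weighing via incubation → labeling → weighing.
No chain forces heating (or any of the others) ahead of weighing.
That's dilution, incubation, and labeling — 3 in all.

3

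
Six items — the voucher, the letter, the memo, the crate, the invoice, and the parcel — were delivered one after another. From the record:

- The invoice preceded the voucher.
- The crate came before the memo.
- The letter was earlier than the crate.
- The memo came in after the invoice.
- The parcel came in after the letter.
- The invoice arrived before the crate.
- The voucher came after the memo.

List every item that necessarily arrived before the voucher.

the crate, the invoice, the letter, the memo

Directly stated before the voucher: the invoice and the memo.
The crate reaches the voucher via the crate → the memo → the voucher.
The letter reaches the voucher via the letter → the crate → the memo → the voucher.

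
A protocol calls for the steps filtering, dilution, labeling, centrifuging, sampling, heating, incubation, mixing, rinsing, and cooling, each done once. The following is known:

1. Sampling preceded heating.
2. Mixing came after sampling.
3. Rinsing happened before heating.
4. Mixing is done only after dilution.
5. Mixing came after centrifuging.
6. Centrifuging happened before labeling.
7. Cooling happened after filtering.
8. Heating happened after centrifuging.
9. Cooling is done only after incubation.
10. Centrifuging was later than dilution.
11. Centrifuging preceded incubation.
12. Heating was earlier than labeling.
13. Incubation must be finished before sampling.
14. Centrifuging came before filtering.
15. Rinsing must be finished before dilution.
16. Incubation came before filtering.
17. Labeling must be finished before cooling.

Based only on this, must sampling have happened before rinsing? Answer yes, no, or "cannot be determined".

no

Tracing the constraints gives rinsing → dilution → centrifuging → incubation → sampling, so rinsing must come before sampling.
That means sampling cannot be before rinsing.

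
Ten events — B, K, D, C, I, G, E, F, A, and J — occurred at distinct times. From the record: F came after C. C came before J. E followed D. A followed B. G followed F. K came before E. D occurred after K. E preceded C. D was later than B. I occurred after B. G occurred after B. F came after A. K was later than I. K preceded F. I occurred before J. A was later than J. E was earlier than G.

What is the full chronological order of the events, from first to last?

B, I, K, D, E, C, J, A, F, G

The constraints fix every adjacent pair, so only one ordering works:
B → I → K → D → E → C → J → A → F → G.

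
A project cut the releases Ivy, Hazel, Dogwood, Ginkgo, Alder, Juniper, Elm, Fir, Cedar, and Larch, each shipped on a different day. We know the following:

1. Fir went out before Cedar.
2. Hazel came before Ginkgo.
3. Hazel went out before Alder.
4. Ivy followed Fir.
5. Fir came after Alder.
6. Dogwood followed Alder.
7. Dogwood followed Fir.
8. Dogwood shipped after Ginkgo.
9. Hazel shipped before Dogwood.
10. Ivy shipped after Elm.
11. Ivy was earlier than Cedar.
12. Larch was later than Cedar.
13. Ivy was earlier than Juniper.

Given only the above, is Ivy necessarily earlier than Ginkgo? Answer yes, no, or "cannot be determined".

No chain of stated constraints runs from Ivy to Ginkgo, and none runs from Ginkgo to Ivy either.
So the relative order of Ivy and Ginkgo is not fixed by the given facts.

cannot be determined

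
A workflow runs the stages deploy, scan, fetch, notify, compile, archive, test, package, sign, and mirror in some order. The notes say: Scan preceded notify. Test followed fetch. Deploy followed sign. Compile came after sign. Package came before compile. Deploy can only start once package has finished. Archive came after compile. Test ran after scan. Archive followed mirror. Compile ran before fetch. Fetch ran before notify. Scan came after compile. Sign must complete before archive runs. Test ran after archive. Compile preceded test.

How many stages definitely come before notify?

Directly stated before notify: fetch and scan.
Compile reaches notify via compile → scan → notify.
Package reaches notify via package → compile → scan → notify.
Sign reaches notify via sign → compile → scan → notify.
That's compile, fetch, package, scan, and sign — 5 in all.

5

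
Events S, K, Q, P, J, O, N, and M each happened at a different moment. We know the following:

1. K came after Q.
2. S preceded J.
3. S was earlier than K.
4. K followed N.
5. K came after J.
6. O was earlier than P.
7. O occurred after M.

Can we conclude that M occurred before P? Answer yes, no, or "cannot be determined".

Chain the constraints: M → O → P. Each link is directly stated, so M comes before P.

yes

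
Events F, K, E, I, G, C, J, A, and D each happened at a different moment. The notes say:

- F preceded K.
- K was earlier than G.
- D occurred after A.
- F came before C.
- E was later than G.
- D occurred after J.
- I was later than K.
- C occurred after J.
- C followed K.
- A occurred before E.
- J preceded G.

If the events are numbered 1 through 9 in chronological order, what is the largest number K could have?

5

K must come before C, E, G, and I — 4 events forced after it.
Everything else can be placed before K in some valid order, so K can sit as late as position 9 − 4 = 5.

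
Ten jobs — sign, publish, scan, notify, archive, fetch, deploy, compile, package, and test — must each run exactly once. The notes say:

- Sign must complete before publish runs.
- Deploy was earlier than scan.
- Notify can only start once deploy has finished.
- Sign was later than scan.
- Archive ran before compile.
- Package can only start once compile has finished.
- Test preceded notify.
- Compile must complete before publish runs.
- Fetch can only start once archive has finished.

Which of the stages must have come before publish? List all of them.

archive, compile, deploy, scan, sign

Directly stated before publish: compile and sign.
Archive reaches publish via archive → compile → publish.
Deploy reaches publish via deploy → scan → sign → publish.
Scan reaches publish via scan → sign → publish.
No chain forces notify (or any of the others) ahead of publish.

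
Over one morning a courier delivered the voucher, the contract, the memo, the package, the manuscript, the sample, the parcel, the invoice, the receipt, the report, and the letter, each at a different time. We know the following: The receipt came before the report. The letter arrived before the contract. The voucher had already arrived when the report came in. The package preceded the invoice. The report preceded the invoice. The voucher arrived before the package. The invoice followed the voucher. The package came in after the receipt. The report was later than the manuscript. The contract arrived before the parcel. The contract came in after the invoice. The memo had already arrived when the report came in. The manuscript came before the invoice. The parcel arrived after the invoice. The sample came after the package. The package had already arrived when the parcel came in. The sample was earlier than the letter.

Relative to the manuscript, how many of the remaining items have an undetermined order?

Forced after the manuscript: the contract, the invoice, the parcel, and the report.
That leaves the letter, the memo, the package, the receipt, the sample, and the voucher with no forced order relative to the manuscript — 6.

6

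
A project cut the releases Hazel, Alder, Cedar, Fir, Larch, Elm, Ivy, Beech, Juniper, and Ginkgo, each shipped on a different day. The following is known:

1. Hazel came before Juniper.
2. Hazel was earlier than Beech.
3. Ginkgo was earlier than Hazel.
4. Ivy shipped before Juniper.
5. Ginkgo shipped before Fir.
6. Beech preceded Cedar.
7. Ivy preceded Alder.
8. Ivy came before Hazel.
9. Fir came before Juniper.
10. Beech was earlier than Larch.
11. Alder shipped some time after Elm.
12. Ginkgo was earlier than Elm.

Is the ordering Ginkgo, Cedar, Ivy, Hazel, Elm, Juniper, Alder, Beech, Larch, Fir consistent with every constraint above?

no

The constraints require Beech before Cedar, but in the proposed sequence Cedar appears ahead of Beech. That one violation is enough.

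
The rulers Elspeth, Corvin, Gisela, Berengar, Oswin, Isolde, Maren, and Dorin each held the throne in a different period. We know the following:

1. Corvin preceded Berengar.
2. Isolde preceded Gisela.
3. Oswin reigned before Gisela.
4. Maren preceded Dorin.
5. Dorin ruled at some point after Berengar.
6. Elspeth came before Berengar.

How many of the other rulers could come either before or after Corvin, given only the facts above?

5

Forced after Corvin: Berengar and Dorin.
That leaves Elspeth, Gisela, Isolde, Maren, and Oswin with no forced order relative to Corvin — 5.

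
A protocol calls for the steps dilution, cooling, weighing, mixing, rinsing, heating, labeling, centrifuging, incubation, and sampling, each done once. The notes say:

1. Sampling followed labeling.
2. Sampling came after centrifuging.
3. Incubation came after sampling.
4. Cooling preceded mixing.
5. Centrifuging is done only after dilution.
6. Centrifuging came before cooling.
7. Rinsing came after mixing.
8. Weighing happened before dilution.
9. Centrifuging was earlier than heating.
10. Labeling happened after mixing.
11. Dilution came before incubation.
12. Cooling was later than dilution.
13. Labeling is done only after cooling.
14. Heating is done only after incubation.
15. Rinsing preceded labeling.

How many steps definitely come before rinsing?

Directly stated before rinsing: mixing.
Centrifuging reaches rinsing via centrifuging → cooling → mixing → rinsing.
Cooling reaches rinsing via cooling → mixing → rinsing.
Dilution reaches rinsing via dilution → cooling → mixing → rinsing.
Likewise weighing reaches rinsing by chaining the stated constraints.
That's centrifuging, cooling, dilution, mixing, and weighing — 5 in all.

5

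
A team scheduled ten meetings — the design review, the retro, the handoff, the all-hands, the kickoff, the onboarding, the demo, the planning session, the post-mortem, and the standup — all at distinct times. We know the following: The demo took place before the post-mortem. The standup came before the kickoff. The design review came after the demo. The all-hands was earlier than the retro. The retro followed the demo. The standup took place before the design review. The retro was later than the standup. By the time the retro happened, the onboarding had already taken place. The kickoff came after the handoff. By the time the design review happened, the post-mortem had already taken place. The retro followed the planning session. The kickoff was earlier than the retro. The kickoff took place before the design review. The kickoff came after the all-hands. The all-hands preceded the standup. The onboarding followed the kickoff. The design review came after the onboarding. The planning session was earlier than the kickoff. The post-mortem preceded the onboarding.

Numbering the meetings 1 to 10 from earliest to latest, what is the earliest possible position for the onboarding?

The all-hands, the demo, the handoff, the kickoff, the planning session, the post-mortem, and the standup must all come before the onboarding — 7 forced predecessors.
Nothing else is forced ahead of the onboarding, so its earliest slot is position 7 + 1 = 8.

8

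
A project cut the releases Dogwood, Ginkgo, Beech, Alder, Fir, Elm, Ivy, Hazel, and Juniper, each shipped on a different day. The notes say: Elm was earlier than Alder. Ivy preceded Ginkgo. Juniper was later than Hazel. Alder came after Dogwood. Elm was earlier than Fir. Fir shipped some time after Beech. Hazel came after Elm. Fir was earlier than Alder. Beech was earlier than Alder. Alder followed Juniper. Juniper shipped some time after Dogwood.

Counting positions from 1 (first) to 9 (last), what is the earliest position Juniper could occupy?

4

Dogwood, Elm, and Hazel must all come before Juniper — 3 forced predecessors.
Nothing else is forced ahead of Juniper, so its earliest slot is position 3 + 1 = 4.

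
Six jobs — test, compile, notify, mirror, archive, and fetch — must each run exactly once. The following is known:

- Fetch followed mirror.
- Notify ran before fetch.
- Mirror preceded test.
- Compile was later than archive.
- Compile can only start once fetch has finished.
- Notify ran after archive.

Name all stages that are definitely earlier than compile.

Directly stated before compile: archive and fetch.
Mirror reaches compile via mirror → fetch → compile.
Notify reaches compile via notify → fetch → compile.
No chain forces test ahead of compile.

archive, fetch, mirror, notify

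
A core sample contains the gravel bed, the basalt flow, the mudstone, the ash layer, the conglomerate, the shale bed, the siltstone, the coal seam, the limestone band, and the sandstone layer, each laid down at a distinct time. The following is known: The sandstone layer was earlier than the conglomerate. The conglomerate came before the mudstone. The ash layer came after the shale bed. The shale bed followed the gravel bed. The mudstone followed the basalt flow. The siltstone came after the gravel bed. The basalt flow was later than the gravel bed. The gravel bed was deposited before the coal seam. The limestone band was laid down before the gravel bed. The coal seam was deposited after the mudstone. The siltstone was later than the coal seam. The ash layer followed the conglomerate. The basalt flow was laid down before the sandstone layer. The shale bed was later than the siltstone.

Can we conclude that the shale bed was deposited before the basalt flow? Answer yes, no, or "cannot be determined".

Tracing the constraints gives the basalt flow → the mudstone → the coal seam → the siltstone → the shale bed, so the basalt flow must come before the shale bed.
That means the shale bed cannot be before the basalt flow.

no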